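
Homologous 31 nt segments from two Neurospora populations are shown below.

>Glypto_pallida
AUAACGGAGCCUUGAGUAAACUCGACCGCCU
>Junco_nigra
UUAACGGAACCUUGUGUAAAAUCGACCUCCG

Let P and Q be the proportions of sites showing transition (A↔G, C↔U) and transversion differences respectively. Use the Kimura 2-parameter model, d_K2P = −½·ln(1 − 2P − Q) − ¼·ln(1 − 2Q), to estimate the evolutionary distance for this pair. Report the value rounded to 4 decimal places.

0.2253

The sequences differ at positions 1 (A/U, transversion), 9 (G/A, transition), 15 (A/U, transversion), 21 (C/A, transversion), 28 (G/U, transversion), 31 (U/G, transversion).
Of the 6 differences, 1 transition and 5 transversions over 31 sites: P = 1/31 = 0.032258, Q = 5/31 = 0.161290.
d = −0.5·ln(0.774194) − 0.25·ln(0.677420) = −0.5·(-0.255933) − 0.25·(-0.389464) = 0.2253.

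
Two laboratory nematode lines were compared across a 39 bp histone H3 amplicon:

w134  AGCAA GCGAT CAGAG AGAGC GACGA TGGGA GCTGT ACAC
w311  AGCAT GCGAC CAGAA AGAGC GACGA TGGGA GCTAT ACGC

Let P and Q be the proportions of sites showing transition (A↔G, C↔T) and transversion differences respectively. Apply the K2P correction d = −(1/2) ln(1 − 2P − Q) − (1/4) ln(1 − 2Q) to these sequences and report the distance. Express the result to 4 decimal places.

Mismatches occur at site 5 (A→T, transversion), site 10 (T→C, transition), site 15 (G→A, transition), site 34 (G→A, transition), site 38 (A→G, transition).
Of the 5 differences, 4 transitions and 1 transversion over 39 sites: P = 4/39 = 0.102564, Q = 1/39 = 0.025641.
d = −0.5·ln(0.769231) − 0.25·ln(0.948718) = −0.5·(-0.262364) − 0.25·(-0.052644) = 0.1443.

0.1443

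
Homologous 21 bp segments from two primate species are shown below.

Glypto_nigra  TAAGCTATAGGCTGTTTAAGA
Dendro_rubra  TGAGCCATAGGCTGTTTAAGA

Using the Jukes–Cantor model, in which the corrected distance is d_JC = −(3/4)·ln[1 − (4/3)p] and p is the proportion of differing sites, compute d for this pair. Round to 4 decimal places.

Mismatches occur at site 2 (A/G), site 6 (T/C).
p = 2/21 = 0.095238.
d = −0.75 · ln(1 − (4/3)·0.095238) = −0.75 · ln(0.873016) = −0.75 · (-0.135801) = 0.1019.

0.1019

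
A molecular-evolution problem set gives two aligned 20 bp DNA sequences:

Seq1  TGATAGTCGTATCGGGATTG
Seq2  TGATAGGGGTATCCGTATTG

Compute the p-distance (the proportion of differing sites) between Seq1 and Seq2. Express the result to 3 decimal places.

0.200

The sequences differ at positions 7 (T/G), 8 (C/G), 14 (G/C), 16 (G/T).
There are 4 differences over 20 sites, so p = 4/20 = 0.200.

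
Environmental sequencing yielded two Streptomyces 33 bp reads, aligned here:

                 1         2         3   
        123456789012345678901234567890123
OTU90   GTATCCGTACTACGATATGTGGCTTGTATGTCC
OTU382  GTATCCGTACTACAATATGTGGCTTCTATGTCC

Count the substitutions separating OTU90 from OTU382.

2

The sequences differ at positions 14 (G/A), 26 (G/C).
That gives 2 mismatches out of 33 aligned sites, so the Hamming distance is 2.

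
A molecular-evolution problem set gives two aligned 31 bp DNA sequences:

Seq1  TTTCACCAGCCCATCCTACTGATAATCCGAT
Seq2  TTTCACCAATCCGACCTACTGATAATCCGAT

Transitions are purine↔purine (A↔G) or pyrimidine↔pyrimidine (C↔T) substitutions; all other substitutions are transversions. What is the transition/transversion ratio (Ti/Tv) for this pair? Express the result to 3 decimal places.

Mismatches occur at site 9 (G/A, transition), site 10 (C/T, transition), site 13 (A/G, transition), site 14 (T/A, transversion).
Of the 4 differences, 3 transitions and 1 transversion, so Ti/Tv = 3/1 = 3.000.

3.000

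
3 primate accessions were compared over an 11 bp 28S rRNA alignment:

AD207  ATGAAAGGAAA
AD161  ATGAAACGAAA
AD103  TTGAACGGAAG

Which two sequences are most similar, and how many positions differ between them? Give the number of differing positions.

Pairwise Hamming distances:
  AD207 vs AD161: 1
  AD207 vs AD103: 3
  AD161 vs AD103: 4
The smallest is 1, between AD207 and AD161.

1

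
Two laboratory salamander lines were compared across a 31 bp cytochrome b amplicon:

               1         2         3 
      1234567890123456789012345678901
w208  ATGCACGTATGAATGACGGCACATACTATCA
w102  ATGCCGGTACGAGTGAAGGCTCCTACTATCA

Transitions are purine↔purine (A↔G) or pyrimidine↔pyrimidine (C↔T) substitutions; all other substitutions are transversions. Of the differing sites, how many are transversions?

The sequences differ at positions 5 (A/C, transversion), 6 (C/G, transversion), 10 (T/C, transition), 13 (A/G, transition), 17 (C/A, transversion), 21 (A/T, transversion), 23 (A/C, transversion).
Of the 7 differences, 2 transitions and 5 transversions, so the answer is 5.

5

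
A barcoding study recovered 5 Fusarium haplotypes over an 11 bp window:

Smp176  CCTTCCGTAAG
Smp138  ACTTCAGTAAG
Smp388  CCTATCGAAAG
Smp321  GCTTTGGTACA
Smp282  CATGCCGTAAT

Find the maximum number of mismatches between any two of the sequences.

Pairwise Hamming distances:
  Smp176 vs Smp138: 2
  Smp176 vs Smp388: 3
  Smp176 vs Smp321: 5
  Smp176 vs Smp282: 3
  Smp138 vs Smp388: 5
  Smp138 vs Smp321: 5
  Smp138 vs Smp282: 5
  Smp388 vs Smp321: 6
  Smp388 vs Smp282: 5
  Smp321 vs Smp282: 7
The largest is 7, between Smp321 and Smp282.

7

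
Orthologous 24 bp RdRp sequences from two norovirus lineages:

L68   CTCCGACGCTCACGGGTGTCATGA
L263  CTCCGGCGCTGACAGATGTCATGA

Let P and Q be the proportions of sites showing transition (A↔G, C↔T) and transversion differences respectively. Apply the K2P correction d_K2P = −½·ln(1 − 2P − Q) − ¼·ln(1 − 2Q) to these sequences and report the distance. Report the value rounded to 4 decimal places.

0.1942

Differing sites — 6:A/G (Ti); 11:C/G (Tv); 14:G/A (Ti); 16:G/A (Ti).
Of the 4 differences, 3 transitions and 1 transversion over 24 sites: P = 3/24 = 0.125000, Q = 1/24 = 0.041667.
d = −0.5·ln(0.708333) − 0.25·ln(0.916666) = −0.5·(-0.344841) − 0.25·(-0.087012) = 0.1942.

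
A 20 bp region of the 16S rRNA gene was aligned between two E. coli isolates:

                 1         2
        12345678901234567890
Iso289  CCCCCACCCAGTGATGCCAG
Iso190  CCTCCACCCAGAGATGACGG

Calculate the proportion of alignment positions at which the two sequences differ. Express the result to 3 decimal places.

0.200

Differing sites — 3:C/T; 12:T/A; 17:C/A; 19:A/G.
There are 4 differences over 20 sites, so p = 4/20 = 0.200.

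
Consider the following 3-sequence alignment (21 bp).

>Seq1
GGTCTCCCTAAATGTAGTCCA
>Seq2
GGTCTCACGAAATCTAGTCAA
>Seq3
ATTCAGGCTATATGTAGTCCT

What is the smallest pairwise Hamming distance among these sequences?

4

Pairwise Hamming distances:
  Seq1 vs Seq2: 4
  Seq1 vs Seq3: 7
  Seq2 vs Seq3: 10
The smallest is 4, between Seq1 and Seq2.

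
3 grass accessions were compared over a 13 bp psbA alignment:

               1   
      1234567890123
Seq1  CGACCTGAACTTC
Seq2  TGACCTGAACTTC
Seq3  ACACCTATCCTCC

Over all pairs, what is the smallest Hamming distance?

Pairwise Hamming distances:
  Seq1 vs Seq2: 1
  Seq1 vs Seq3: 6
  Seq2 vs Seq3: 6
The smallest is 1, between Seq1 and Seq2.

1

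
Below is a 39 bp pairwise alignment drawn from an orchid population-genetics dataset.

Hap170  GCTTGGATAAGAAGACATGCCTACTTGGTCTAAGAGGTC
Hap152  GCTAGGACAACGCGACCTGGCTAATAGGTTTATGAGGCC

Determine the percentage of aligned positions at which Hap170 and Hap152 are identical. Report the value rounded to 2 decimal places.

69.23%

Mismatches occur at site 4 (T→A), site 8 (T→C), site 11 (G→C), site 12 (A→G), site 13 (A→C), site 17 (A→C), site 20 (C→G), site 24 (C→A), site 26 (T→A), site 30 (C→T), site 33 (A→T), site 38 (T→C).
27 of the 39 sites match, so the percent identity is 27/39 × 100 = 69.23%.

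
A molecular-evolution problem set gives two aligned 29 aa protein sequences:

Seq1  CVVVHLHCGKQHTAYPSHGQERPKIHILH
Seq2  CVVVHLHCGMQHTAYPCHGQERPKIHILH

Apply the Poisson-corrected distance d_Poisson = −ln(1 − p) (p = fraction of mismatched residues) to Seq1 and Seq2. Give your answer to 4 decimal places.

0.0715

Differing sites — 10:K/M; 17:S/C.
p = 2/29 = 0.068966.
d = −ln(1 − 0.068966) = −ln(0.931034) = 0.0715.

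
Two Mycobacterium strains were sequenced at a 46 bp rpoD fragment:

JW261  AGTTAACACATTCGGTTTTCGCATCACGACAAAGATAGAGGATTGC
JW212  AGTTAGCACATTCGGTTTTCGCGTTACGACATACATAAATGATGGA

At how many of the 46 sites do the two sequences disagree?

9

Differing sites — 6:A/G; 23:A/G; 25:C/T; 32:A/T; 34:G/C; 38:G/A; 40:G/T; 44:T/G; 46:C/A.
That gives 9 mismatches out of 46 aligned sites, so the Hamming distance is 9.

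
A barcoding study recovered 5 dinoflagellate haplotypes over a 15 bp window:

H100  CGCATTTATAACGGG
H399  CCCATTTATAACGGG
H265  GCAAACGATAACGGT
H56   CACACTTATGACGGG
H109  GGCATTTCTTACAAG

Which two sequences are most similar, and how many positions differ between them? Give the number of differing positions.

Pairwise Hamming distances:
  H100 vs H399: 1
  H100 vs H265: 7
  H100 vs H56: 3
  H100 vs H109: 5
  H399 vs H265: 6
  H399 vs H56: 3
  H399 vs H109: 6
  H265 vs H56: 8
  H265 vs H109: 10
  H56 vs H109: 7
The smallest is 1, between H100 and H399.

1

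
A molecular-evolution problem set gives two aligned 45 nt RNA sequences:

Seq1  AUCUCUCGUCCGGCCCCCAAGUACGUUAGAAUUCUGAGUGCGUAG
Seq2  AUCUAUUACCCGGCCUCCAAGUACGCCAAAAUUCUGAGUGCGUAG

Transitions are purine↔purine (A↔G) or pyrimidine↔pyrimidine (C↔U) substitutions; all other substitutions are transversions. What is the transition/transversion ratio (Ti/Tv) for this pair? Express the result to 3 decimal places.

7.000

Mismatches occur at site 5 (C↔A, transversion), site 7 (C↔U, transition), site 8 (G↔A, transition), site 9 (U↔C, transition), site 16 (C↔U, transition), site 26 (U↔C, transition), site 27 (U↔C, transition), site 29 (G↔A, transition).
Of the 8 differences, 7 transitions and 1 transversion, so Ti/Tv = 7/1 = 7.000.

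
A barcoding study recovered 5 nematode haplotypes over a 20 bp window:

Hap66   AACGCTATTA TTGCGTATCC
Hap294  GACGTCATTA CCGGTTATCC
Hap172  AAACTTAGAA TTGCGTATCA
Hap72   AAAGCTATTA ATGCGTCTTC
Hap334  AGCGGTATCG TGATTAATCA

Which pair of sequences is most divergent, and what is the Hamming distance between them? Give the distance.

14

Pairwise Hamming distances:
  Hap66 vs Hap294: 7
  Hap66 vs Hap172: 6
  Hap66 vs Hap72: 4
  Hap66 vs Hap334: 10
  Hap294 vs Hap172: 11
  Hap294 vs Hap72: 10
  Hap294 vs Hap334: 12
  Hap172 vs Hap72: 8
  Hap172 vs Hap334: 12
  Hap72 vs Hap334: 14
The largest is 14, between Hap72 and Hap334.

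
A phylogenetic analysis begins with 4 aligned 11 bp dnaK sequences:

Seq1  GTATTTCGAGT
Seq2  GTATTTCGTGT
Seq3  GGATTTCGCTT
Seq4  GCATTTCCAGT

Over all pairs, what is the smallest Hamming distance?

Pairwise Hamming distances:
  Seq1 vs Seq2: 1
  Seq1 vs Seq3: 3
  Seq1 vs Seq4: 2
  Seq2 vs Seq3: 3
  Seq2 vs Seq4: 3
  Seq3 vs Seq4: 4
The smallest is 1, between Seq1 and Seq2.

1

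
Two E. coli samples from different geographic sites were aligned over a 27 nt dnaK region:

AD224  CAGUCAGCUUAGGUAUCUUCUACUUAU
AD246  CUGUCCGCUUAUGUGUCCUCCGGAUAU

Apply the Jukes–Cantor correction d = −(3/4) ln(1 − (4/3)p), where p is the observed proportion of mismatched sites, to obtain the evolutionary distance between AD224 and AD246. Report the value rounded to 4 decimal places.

Differing sites — 2:A/U; 6:A/C; 12:G/U; 15:A/G; 18:U/C; 21:U/C; 22:A/G; 23:C/G; 24:U/A.
p = 9/27 = 0.333333.
d = −0.75 · ln(1 − (4/3)·0.333333) = −0.75 · ln(0.555556) = −0.75 · (-0.587786) = 0.4408.

0.4408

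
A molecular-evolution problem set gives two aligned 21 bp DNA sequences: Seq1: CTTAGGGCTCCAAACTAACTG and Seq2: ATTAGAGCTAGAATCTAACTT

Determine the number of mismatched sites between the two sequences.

Differing sites — 1:C/A; 6:G/A; 10:C/A; 11:C/G; 14:A/T; 21:G/T.
That gives 6 mismatches out of 21 aligned sites, so the Hamming distance is 6.

6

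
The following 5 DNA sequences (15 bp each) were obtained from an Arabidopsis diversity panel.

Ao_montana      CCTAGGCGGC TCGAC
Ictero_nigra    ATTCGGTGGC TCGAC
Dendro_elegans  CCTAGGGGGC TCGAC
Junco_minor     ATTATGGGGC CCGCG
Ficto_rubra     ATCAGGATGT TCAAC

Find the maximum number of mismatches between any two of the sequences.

Pairwise Hamming distances:
  Ao_montana vs Ictero_nigra: 4
  Ao_montana vs Dendro_elegans: 1
  Ao_montana vs Junco_minor: 7
  Ao_montana vs Ficto_rubra: 7
  Ictero_nigra vs Dendro_elegans: 4
  Ictero_nigra vs Junco_minor: 6
  Ictero_nigra vs Ficto_rubra: 6
  Dendro_elegans vs Junco_minor: 6
  Dendro_elegans vs Ficto_rubra: 7
  Junco_minor vs Ficto_rubra: 9
The largest is 9, between Junco_minor and Ficto_rubra.

9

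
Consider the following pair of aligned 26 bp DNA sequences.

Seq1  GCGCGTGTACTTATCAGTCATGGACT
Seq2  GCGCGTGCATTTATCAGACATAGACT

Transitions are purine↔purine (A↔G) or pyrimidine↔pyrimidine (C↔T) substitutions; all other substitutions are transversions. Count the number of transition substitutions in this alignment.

The sequences differ at positions 8 (T/C, transition), 10 (C/T, transition), 18 (T/A, transversion), 22 (G/A, transition).
Of the 4 differences, 3 transitions and 1 transversion, so the answer is 3.

3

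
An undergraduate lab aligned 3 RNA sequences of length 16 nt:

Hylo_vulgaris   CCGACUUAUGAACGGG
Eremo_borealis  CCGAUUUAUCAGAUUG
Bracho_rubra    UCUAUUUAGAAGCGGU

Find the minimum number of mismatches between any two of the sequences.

6

Pairwise Hamming distances:
  Hylo_vulgaris vs Eremo_borealis: 6
  Hylo_vulgaris vs Bracho_rubra: 7
  Eremo_borealis vs Bracho_rubra: 8
The smallest is 6, between Hylo_vulgaris and Eremo_borealis.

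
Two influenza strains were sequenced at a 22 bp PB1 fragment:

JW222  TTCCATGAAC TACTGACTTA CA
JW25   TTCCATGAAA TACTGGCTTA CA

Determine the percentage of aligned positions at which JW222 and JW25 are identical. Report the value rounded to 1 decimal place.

The sequences differ at positions 10 (C/A), 16 (A/G).
20 of the 22 sites match, so the percent identity is 20/22 × 100 = 90.9%.

90.9%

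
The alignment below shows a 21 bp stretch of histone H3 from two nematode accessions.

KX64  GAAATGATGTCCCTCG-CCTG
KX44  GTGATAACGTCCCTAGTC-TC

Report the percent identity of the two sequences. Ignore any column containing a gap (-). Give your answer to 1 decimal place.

Excluding the 2 gap columns leaves 19 comparable sites.
Differing sites — 2:A/T; 3:A/G; 6:G/A; 8:T/C; 15:C/A; 21:G/C.
13 of the 19 comparable sites match, so the percent identity is 13/19 × 100 = 68.4%.

68.4%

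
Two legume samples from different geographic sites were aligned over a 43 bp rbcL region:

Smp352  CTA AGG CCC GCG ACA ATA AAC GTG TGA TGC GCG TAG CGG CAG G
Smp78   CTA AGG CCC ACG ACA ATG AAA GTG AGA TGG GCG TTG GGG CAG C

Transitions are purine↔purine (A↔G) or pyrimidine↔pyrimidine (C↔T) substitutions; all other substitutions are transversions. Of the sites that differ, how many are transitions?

Differing sites — 10:G/A (Ti); 18:A/G (Ti); 21:C/A (Tv); 25:T/A (Tv); 30:C/G (Tv); 35:A/T (Tv); 37:C/G (Tv); 43:G/C (Tv).
Of the 8 differences, 2 transitions and 6 transversions, so the answer is 2.

2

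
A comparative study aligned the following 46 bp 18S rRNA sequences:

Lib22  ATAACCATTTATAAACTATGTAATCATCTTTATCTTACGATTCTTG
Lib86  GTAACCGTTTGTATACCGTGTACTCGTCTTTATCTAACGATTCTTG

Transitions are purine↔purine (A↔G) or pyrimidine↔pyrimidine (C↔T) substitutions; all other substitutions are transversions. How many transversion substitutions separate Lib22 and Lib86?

Mismatches occur at site 1 (A→G, transition), site 7 (A→G, transition), site 11 (A→G, transition), site 14 (A→T, transversion), site 17 (T→C, transition), site 18 (A→G, transition), site 23 (A→C, transversion), site 26 (A→G, transition), site 36 (T→A, transversion).
Of the 9 differences, 6 transitions and 3 transversions, so the answer is 3.

3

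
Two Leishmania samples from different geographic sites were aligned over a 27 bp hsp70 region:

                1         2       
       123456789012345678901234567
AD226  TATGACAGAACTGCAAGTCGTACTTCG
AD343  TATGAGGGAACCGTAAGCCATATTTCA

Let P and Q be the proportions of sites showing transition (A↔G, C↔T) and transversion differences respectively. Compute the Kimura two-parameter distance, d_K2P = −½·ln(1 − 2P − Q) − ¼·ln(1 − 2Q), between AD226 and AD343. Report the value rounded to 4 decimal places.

Differing sites — 6:C/G (Tv); 7:A/G (Ti); 12:T/C (Ti); 14:C/T (Ti); 18:T/C (Ti); 20:G/A (Ti); 23:C/T (Ti); 27:G/A (Ti).
Of the 8 differences, 7 transitions and 1 transversion over 27 sites: P = 7/27 = 0.259259, Q = 1/27 = 0.037037.
d = −0.5·ln(0.444445) − 0.25·ln(0.925926) = −0.5·(-0.810929) − 0.25·(-0.076961) = 0.4247.

0.4247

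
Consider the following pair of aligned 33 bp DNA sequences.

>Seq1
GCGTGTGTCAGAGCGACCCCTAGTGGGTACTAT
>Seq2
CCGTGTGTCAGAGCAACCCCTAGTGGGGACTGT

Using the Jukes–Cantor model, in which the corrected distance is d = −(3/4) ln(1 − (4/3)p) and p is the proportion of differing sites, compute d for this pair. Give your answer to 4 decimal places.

The sequences differ at positions 1 (G/C), 15 (G/A), 28 (T/G), 32 (A/G).
p = 4/33 = 0.121212.
d = −0.75 · ln(1 − (4/3)·0.121212) = −0.75 · ln(0.838384) = −0.75 · (-0.176279) = 0.1322.

0.1322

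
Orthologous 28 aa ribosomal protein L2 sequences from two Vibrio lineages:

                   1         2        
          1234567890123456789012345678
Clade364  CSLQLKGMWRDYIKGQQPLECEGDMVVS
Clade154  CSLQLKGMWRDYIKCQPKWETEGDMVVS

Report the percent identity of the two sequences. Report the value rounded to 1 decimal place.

Differing sites — 15:G/C; 17:Q/P; 18:P/K; 19:L/W; 21:C/T.
23 of the 28 sites match, so the percent identity is 23/28 × 100 = 82.1%.

82.1%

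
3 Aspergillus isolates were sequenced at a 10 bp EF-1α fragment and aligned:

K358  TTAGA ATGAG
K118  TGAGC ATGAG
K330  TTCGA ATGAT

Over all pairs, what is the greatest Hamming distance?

4

Pairwise Hamming distances:
  K358 vs K118: 2
  K358 vs K330: 2
  K118 vs K330: 4
The largest is 4, between K118 and K330.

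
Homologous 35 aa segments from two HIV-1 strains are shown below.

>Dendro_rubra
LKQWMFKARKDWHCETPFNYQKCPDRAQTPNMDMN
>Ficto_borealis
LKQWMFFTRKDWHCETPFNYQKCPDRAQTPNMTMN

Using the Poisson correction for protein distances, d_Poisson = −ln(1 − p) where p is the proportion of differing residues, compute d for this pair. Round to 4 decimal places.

0.0896

The sequences differ at positions 7 (K/F), 8 (A/T), 33 (D/T).
p = 3/35 = 0.085714.
d = −ln(1 − 0.085714) = −ln(0.914286) = 0.0896.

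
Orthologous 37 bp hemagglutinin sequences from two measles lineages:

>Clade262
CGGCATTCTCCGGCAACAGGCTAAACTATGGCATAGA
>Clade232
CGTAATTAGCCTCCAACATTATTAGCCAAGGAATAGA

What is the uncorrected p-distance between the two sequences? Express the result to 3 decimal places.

Mismatches occur at site 3 (G→T), site 4 (C→A), site 8 (C→A), site 9 (T→G), site 12 (G→T), site 13 (G→C), site 19 (G→T), site 20 (G→T), site 21 (C→A), site 23 (A→T), site 25 (A→G), site 27 (T→C), site 29 (T→A), site 32 (C→A).
There are 14 differences over 37 sites, so p = 14/37 = 0.378.

0.378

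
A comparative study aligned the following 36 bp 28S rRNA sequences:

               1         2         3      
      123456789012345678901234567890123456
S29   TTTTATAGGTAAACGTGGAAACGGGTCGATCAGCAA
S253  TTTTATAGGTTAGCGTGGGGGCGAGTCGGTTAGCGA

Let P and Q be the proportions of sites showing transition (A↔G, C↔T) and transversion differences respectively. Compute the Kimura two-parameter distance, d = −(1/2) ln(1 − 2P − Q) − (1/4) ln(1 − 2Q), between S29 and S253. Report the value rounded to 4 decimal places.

0.3338

Differing sites — 11:A/T (Tv); 13:A/G (Ti); 19:A/G (Ti); 20:A/G (Ti); 21:A/G (Ti); 24:G/A (Ti); 29:A/G (Ti); 31:C/T (Ti); 35:A/G (Ti).
Of the 9 differences, 8 transitions and 1 transversion over 36 sites: P = 8/36 = 0.222222, Q = 1/36 = 0.027778.
d = −0.5·ln(0.527778) − 0.25·ln(0.944444) = −0.5·(-0.639080) − 0.25·(-0.057159) = 0.3338.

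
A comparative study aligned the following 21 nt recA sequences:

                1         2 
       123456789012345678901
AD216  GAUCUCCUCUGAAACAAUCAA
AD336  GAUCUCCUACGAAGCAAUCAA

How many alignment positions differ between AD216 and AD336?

3

The sequences differ at positions 9 (C/A), 10 (U/C), 14 (A/G).
That gives 3 mismatches out of 21 aligned sites, so the Hamming distance is 3.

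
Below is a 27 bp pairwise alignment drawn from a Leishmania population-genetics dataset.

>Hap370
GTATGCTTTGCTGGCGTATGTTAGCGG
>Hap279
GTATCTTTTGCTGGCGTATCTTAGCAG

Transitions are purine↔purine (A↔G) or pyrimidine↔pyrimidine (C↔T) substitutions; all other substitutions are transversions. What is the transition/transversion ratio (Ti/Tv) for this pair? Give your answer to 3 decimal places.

1.000

Differing sites — 5:G/C (Tv); 6:C/T (Ti); 20:G/C (Tv); 26:G/A (Ti).
Of the 4 differences, 2 transitions and 2 transversions, so Ti/Tv = 2/2 = 1.000.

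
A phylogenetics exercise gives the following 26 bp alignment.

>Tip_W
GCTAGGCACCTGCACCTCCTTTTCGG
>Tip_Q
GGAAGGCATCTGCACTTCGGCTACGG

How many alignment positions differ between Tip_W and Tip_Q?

8

The sequences differ at positions 2 (C/G), 3 (T/A), 9 (C/T), 16 (C/T), 19 (C/G), 20 (T/G), 21 (T/C), 23 (T/A).
That gives 8 mismatches out of 26 aligned sites, so the Hamming distance is 8.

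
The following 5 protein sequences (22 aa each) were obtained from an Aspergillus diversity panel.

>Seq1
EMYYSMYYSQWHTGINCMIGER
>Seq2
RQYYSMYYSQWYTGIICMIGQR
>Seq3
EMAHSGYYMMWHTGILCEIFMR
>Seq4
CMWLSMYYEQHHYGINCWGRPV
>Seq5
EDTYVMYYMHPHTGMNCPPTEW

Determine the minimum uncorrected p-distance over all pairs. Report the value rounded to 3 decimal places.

Pairwise Hamming distances:
  Seq1 vs Seq2: 5
  Seq1 vs Seq3: 9
  Seq1 vs Seq4: 11
  Seq1 vs Seq5: 11
  Seq2 vs Seq3: 12
  Seq2 vs Seq4: 14
  Seq2 vs Seq5: 15
  Seq3 vs Seq4: 14
  Seq3 vs Seq5: 14
  Seq4 vs Seq5: 15
The smallest is 5 mismatches, between Seq1 and Seq2; p = 5/22 = 0.227.

0.227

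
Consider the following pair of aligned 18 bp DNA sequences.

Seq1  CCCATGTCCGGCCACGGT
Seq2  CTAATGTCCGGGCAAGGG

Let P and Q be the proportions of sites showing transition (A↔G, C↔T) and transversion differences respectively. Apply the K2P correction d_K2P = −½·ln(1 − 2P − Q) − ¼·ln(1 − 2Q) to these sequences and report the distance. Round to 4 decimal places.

0.3497

The sequences differ at positions 2 (C/T, transition), 3 (C/A, transversion), 12 (C/G, transversion), 15 (C/A, transversion), 18 (T/G, transversion).
Of the 5 differences, 1 transition and 4 transversions over 18 sites: P = 1/18 = 0.055556, Q = 4/18 = 0.222222.
d = −0.5·ln(0.666666) − 0.25·ln(0.555556) = −0.5·(-0.405466) − 0.25·(-0.587786) = 0.3497.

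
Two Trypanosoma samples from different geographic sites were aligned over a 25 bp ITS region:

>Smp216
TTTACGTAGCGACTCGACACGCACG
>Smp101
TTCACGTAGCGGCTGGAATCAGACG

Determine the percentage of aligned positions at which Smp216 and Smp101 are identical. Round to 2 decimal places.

72.00%

The sequences differ at positions 3 (T/C), 12 (A/G), 15 (C/G), 18 (C/A), 19 (A/T), 21 (G/A), 22 (C/G).
18 of the 25 sites match, so the percent identity is 18/25 × 100 = 72.00%.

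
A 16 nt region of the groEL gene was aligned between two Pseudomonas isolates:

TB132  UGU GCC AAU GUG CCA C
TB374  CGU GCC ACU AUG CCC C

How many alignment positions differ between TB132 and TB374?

4

The sequences differ at positions 1 (U/C), 8 (A/C), 10 (G/A), 15 (A/C).
That gives 4 mismatches out of 16 aligned sites, so the Hamming distance is 4.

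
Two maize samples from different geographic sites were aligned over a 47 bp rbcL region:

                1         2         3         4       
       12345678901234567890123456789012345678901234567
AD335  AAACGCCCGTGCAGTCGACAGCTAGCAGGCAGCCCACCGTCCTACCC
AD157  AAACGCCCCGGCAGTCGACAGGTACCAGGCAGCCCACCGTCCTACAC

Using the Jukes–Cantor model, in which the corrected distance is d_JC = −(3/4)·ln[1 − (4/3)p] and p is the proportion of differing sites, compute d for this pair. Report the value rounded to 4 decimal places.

Differing sites — 9:G/C; 10:T/G; 22:C/G; 25:G/C; 46:C/A.
p = 5/47 = 0.106383.
d = −0.75 · ln(1 − (4/3)·0.106383) = −0.75 · ln(0.858156) = −0.75 · (-0.152969) = 0.1147.

0.1147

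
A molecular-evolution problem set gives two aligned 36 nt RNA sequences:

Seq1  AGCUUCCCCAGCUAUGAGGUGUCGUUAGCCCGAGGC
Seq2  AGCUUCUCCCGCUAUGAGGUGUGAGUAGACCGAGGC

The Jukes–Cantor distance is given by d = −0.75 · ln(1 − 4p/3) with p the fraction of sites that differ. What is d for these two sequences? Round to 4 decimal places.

Differing sites — 7:C/U; 10:A/C; 23:C/G; 24:G/A; 25:U/G; 29:C/A.
p = 6/36 = 0.166667.
d = −0.75 · ln(1 − (4/3)·0.166667) = −0.75 · ln(0.777777) = −0.75 · (-0.251315) = 0.1885.

0.1885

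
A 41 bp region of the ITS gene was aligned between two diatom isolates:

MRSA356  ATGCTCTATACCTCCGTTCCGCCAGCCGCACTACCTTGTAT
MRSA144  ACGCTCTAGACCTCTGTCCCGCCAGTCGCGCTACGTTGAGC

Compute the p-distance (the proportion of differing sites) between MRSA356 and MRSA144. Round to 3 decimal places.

0.244

Differing sites — 2:T/C; 9:T/G; 15:C/T; 18:T/C; 26:C/T; 30:A/G; 35:C/G; 39:T/A; 40:A/G; 41:T/C.
There are 10 differences over 41 sites, so p = 10/41 = 0.244.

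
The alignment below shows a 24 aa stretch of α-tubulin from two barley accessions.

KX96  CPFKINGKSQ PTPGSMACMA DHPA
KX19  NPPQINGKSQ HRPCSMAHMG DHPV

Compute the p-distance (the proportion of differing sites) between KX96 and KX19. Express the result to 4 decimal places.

0.3750

The sequences differ at positions 1 (C/N), 3 (F/P), 4 (K/Q), 11 (P/H), 12 (T/R), 14 (G/C), 18 (C/H), 20 (A/G), 24 (A/V).
There are 9 differences over 24 sites, so p = 9/24 = 0.3750.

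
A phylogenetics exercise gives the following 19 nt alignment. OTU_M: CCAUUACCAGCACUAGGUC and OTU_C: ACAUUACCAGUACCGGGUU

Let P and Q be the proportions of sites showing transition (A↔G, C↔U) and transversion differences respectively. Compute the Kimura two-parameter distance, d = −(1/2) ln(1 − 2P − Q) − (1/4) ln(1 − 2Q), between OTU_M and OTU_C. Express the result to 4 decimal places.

Mismatches occur at site 1 (C→A, transversion), site 11 (C→U, transition), site 14 (U→C, transition), site 15 (A→G, transition), site 19 (C→U, transition).
Of the 5 differences, 4 transitions and 1 transversion over 19 sites: P = 4/19 = 0.210526, Q = 1/19 = 0.052632.
d = −0.5·ln(0.526316) − 0.25·ln(0.894736) = −0.5·(-0.641853) − 0.25·(-0.111227) = 0.3487.

0.3487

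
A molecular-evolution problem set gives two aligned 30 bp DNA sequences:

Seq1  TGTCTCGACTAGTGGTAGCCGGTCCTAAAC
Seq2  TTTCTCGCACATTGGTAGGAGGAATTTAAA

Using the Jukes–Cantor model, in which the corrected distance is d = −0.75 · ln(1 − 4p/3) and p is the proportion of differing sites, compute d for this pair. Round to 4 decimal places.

0.5716

Differing sites — 2:G/T; 8:A/C; 9:C/A; 10:T/C; 12:G/T; 19:C/G; 20:C/A; 23:T/A; 24:C/A; 25:C/T; 27:A/T; 30:C/A.
p = 12/30 = 0.400000.
d = −0.75 · ln(1 − (4/3)·0.400000) = −0.75 · ln(0.466667) = −0.75 · (-0.762139) = 0.5716.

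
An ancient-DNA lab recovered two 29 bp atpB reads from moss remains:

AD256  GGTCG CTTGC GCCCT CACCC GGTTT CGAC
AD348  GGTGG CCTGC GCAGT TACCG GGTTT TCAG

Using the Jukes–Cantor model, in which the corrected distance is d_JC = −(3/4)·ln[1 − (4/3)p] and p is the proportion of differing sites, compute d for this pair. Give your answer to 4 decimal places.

0.4006

Differing sites — 4:C/G; 7:T/C; 13:C/A; 14:C/G; 16:C/T; 20:C/G; 26:C/T; 27:G/C; 29:C/G.
p = 9/29 = 0.310345.
d = −0.75 · ln(1 − (4/3)·0.310345) = −0.75 · ln(0.586207) = −0.75 · (-0.534082) = 0.4006.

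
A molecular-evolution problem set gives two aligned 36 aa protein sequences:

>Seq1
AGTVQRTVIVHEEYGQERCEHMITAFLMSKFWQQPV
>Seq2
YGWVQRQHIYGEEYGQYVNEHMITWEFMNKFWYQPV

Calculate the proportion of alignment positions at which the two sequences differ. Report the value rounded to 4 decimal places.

The sequences differ at positions 1 (A/Y), 3 (T/W), 7 (T/Q), 8 (V/H), 10 (V/Y), 11 (H/G), 17 (E/Y), 18 (R/V), 19 (C/N), 25 (A/W), 26 (F/E), 27 (L/F), 29 (S/N), 33 (Q/Y).
There are 14 differences over 36 sites, so p = 14/36 = 0.3889.

0.3889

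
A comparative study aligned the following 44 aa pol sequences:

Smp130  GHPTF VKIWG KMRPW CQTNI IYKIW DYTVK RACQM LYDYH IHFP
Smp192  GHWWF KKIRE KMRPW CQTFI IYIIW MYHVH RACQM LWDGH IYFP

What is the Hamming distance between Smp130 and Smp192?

13

Differing sites — 3:P/W; 4:T/W; 6:V/K; 9:W/R; 10:G/E; 19:N/F; 23:K/I; 26:D/M; 28:T/H; 30:K/H; 37:Y/W; 39:Y/G; 42:H/Y.
That gives 13 mismatches out of 44 aligned sites, so the Hamming distance is 13.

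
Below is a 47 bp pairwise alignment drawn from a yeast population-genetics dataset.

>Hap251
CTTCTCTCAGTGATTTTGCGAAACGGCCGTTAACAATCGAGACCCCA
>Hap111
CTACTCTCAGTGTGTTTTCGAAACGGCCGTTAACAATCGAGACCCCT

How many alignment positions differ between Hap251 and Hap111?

The sequences differ at positions 3 (T/A), 13 (A/T), 14 (T/G), 18 (G/T), 47 (A/T).
That gives 5 mismatches out of 47 aligned sites, so the Hamming distance is 5.

5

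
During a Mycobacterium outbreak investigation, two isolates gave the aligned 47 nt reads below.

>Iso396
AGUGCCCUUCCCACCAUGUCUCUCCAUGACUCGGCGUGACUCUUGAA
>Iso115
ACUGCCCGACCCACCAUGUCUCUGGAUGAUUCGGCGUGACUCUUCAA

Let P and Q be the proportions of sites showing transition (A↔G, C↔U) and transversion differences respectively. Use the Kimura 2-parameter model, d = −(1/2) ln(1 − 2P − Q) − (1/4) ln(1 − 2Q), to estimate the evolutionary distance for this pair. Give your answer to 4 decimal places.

The sequences differ at positions 2 (G/C, transversion), 8 (U/G, transversion), 9 (U/A, transversion), 24 (C/G, transversion), 25 (C/G, transversion), 30 (C/U, transition), 45 (G/C, transversion).
Of the 7 differences, 1 transition and 6 transversions over 47 sites: P = 1/47 = 0.021277, Q = 6/47 = 0.127660.
d = −0.5·ln(0.829786) − 0.25·ln(0.744680) = −0.5·(-0.186587) − 0.25·(-0.294801) = 0.1670.

0.1670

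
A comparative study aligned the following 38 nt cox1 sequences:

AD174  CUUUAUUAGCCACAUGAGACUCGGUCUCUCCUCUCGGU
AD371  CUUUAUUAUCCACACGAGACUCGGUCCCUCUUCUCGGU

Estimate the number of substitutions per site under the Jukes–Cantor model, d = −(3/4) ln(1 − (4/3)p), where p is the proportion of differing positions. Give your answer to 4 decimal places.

The sequences differ at positions 9 (G/U), 15 (U/C), 27 (U/C), 31 (C/U).
p = 4/38 = 0.105263.
d = −0.75 · ln(1 − (4/3)·0.105263) = −0.75 · ln(0.859649) = −0.75 · (-0.151231) = 0.1134.

0.1134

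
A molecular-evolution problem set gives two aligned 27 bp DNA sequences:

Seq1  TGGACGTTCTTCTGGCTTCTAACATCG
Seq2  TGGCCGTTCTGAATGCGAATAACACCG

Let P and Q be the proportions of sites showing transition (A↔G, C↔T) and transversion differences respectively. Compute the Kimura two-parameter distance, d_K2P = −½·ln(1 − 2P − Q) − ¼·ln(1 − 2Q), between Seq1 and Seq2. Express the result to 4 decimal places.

The sequences differ at positions 4 (A/C, transversion), 11 (T/G, transversion), 12 (C/A, transversion), 13 (T/A, transversion), 14 (G/T, transversion), 17 (T/G, transversion), 18 (T/A, transversion), 19 (C/A, transversion), 25 (T/C, transition).
Of the 9 differences, 1 transition and 8 transversions over 27 sites: P = 1/27 = 0.037037, Q = 8/27 = 0.296296.
d = −0.5·ln(0.629630) − 0.25·ln(0.407408) = −0.5·(-0.462623) − 0.25·(-0.897940) = 0.4558.

0.4558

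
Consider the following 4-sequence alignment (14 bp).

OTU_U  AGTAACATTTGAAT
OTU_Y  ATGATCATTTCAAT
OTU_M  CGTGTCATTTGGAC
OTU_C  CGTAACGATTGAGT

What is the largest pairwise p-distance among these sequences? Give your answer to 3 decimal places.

Pairwise Hamming distances:
  OTU_U vs OTU_Y: 4
  OTU_U vs OTU_M: 5
  OTU_U vs OTU_C: 4
  OTU_Y vs OTU_M: 7
  OTU_Y vs OTU_C: 8
  OTU_M vs OTU_C: 7
The largest is 8 mismatches, between OTU_Y and OTU_C; p = 8/14 = 0.571.

0.571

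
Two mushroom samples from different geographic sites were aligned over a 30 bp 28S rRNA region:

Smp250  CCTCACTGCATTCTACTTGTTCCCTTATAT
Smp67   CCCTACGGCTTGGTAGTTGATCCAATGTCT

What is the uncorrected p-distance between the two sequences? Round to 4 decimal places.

0.4000

The sequences differ at positions 3 (T/C), 4 (C/T), 7 (T/G), 10 (A/T), 12 (T/G), 13 (C/G), 16 (C/G), 20 (T/A), 24 (C/A), 25 (T/A), 27 (A/G), 29 (A/C).
There are 12 differences over 30 sites, so p = 12/30 = 0.4000.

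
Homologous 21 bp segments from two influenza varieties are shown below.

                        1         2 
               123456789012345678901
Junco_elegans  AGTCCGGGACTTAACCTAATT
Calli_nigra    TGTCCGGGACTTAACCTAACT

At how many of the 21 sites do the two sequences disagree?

2

The sequences differ at positions 1 (A/T), 20 (T/C).
That gives 2 mismatches out of 21 aligned sites, so the Hamming distance is 2.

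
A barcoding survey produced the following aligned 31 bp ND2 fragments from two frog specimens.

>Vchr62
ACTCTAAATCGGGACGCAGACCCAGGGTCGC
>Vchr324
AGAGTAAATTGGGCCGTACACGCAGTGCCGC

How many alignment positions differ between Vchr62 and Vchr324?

10

The sequences differ at positions 2 (C/G), 3 (T/A), 4 (C/G), 10 (C/T), 14 (A/C), 17 (C/T), 19 (G/C), 22 (C/G), 26 (G/T), 28 (T/C).
That gives 10 mismatches out of 31 aligned sites, so the Hamming distance is 10.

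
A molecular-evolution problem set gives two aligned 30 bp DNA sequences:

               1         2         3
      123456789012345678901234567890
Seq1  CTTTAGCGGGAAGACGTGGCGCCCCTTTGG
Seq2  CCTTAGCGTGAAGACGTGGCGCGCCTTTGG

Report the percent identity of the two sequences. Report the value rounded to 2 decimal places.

90.00%

The sequences differ at positions 2 (T/C), 9 (G/T), 23 (C/G).
27 of the 30 sites match, so the percent identity is 27/30 × 100 = 90.00%.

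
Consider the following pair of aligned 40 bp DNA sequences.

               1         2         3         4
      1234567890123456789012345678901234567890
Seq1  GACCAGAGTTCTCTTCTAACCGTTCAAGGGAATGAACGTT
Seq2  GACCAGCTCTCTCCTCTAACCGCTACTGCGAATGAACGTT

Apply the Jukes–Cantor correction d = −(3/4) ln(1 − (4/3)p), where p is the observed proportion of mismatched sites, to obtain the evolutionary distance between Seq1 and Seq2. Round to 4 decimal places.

Differing sites — 7:A/C; 8:G/T; 9:T/C; 14:T/C; 23:T/C; 25:C/A; 26:A/C; 27:A/T; 29:G/C.
p = 9/40 = 0.225000.
d = −0.75 · ln(1 − (4/3)·0.225000) = −0.75 · ln(0.700000) = −0.75 · (-0.356675) = 0.2675.

0.2675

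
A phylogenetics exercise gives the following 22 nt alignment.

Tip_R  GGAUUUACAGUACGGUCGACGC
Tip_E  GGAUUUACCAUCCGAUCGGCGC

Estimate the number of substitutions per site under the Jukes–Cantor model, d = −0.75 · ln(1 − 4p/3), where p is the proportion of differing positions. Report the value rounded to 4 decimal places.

The sequences differ at positions 9 (A/C), 10 (G/A), 12 (A/C), 15 (G/A), 19 (A/G).
p = 5/22 = 0.227273.
d = −0.75 · ln(1 − (4/3)·0.227273) = −0.75 · ln(0.696969) = −0.75 · (-0.361014) = 0.2708.

0.2708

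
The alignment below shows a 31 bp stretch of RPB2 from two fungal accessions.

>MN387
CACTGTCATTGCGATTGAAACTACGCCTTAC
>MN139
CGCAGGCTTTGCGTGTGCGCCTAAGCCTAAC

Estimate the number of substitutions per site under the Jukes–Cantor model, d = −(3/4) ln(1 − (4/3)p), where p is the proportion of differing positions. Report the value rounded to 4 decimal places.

0.4806

The sequences differ at positions 2 (A/G), 4 (T/A), 6 (T/G), 8 (A/T), 14 (A/T), 15 (T/G), 18 (A/C), 19 (A/G), 20 (A/C), 24 (C/A), 29 (T/A).
p = 11/31 = 0.354839.
d = −0.75 · ln(1 − (4/3)·0.354839) = −0.75 · ln(0.526881) = −0.75 · (-0.640781) = 0.4806.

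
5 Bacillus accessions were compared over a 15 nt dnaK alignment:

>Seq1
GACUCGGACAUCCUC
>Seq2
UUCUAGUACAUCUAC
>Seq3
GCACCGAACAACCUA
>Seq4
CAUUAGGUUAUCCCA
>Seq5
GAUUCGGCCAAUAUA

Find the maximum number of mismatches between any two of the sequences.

Pairwise Hamming distances:
  Seq1 vs Seq2: 6
  Seq1 vs Seq3: 6
  Seq1 vs Seq4: 7
  Seq1 vs Seq5: 6
  Seq2 vs Seq3: 10
  Seq2 vs Seq4: 9
  Seq2 vs Seq5: 11
  Seq3 vs Seq4: 10
  Seq3 vs Seq5: 7
  Seq4 vs Seq5: 8
The largest is 11, between Seq2 and Seq5.

11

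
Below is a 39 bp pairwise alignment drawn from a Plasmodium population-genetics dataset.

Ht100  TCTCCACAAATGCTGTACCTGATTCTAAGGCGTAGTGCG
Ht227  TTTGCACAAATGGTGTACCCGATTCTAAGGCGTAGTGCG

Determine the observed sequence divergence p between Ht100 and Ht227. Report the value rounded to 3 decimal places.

The sequences differ at positions 2 (C/T), 4 (C/G), 13 (C/G), 20 (T/C).
There are 4 differences over 39 sites, so p = 4/39 = 0.103.

0.103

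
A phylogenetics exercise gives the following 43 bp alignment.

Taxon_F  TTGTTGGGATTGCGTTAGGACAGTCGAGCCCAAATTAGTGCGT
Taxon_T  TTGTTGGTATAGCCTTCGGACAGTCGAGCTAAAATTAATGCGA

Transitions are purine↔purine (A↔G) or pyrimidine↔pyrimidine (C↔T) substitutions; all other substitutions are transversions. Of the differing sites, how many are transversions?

Differing sites — 8:G/T (Tv); 11:T/A (Tv); 14:G/C (Tv); 17:A/C (Tv); 30:C/T (Ti); 31:C/A (Tv); 38:G/A (Ti); 43:T/A (Tv).
Of the 8 differences, 2 transitions and 6 transversions, so the answer is 6.

6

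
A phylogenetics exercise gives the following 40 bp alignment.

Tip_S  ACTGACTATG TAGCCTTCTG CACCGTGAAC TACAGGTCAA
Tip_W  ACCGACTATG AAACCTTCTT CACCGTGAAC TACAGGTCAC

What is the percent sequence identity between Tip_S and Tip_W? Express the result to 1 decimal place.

Mismatches occur at site 3 (T↔C), site 11 (T↔A), site 13 (G↔A), site 20 (G↔T), site 40 (A↔C).
35 of the 40 sites match, so the percent identity is 35/40 × 100 = 87.5%.

87.5%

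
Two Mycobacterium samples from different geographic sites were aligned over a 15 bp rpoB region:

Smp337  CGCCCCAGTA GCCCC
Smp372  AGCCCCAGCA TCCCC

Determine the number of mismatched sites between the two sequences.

Differing sites — 1:C/A; 9:T/C; 11:G/T.
That gives 3 mismatches out of 15 aligned sites, so the Hamming distance is 3.

3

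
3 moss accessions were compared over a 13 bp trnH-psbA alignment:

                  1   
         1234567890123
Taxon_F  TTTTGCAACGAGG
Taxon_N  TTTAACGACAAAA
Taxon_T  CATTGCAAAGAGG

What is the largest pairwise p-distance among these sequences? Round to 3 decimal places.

Pairwise Hamming distances:
  Taxon_F vs Taxon_N: 6
  Taxon_F vs Taxon_T: 3
  Taxon_N vs Taxon_T: 9
The largest is 9 mismatches, between Taxon_N and Taxon_T; p = 9/13 = 0.692.

0.692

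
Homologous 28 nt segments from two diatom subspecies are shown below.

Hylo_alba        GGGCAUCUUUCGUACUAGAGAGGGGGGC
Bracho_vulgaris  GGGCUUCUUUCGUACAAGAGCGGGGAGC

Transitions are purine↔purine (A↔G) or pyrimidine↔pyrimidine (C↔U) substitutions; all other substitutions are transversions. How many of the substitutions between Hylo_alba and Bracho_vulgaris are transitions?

1

Mismatches occur at site 5 (A→U, transversion), site 16 (U→A, transversion), site 21 (A→C, transversion), site 26 (G→A, transition).
Of the 4 differences, 1 transition and 3 transversions, so the answer is 1.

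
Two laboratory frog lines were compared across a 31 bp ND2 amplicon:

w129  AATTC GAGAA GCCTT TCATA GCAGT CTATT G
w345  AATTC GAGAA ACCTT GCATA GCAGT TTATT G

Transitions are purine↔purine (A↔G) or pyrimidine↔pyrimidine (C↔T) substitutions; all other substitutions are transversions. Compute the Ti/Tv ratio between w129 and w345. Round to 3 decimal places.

Differing sites — 11:G/A (Ti); 16:T/G (Tv); 26:C/T (Ti).
Of the 3 differences, 2 transitions and 1 transversion, so Ti/Tv = 2/1 = 2.000.

2.000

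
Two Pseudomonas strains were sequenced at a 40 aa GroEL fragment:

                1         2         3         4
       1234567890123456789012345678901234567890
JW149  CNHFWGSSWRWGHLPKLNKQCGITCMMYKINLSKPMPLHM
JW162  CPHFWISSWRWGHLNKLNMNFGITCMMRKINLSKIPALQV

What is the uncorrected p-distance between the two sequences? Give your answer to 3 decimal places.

The sequences differ at positions 2 (N/P), 6 (G/I), 15 (P/N), 19 (K/M), 20 (Q/N), 21 (C/F), 28 (Y/R), 35 (P/I), 36 (M/P), 37 (P/A), 39 (H/Q), 40 (M/V).
There are 12 differences over 40 sites, so p = 12/40 = 0.300.

0.300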